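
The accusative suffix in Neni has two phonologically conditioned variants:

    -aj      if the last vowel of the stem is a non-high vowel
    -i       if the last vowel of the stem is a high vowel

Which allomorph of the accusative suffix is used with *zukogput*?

-i

*zukogput* — last vowel /u/ (a high vowel) → -i.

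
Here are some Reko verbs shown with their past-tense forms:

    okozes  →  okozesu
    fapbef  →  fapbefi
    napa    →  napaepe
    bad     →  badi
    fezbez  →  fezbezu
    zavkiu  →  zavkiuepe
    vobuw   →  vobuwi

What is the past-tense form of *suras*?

The alternation tracks the final sound of the stem — -u when the stem ends in a sibilant (*okozes*, *fezbez*); -i when the stem ends in a non-sibilant consonant (*fapbef*, *bad*, *vobuw*); -epe when the stem ends in a vowel (*napa*, *zavkiu*).
The final sound of *suras* is /s/, which is a sibilant, so the suffix is -u, giving *surasu*.

surasu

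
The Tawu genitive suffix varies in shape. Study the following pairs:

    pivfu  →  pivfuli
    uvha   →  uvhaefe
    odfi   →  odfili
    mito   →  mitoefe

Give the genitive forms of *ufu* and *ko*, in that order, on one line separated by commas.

ufuli, koefe

The suffix is conditioned by the last vowel: -li when the last vowel of the stem is a high vowel (*pivfu*, *odfi*); -efe when the last vowel of the stem is a non-high vowel (*uvha*, *mito*).
*ufu* — last vowel /u/ (a high vowel) → -li → *ufuli*.
The last vowel of *ko* is /o/, which is a non-high vowel, so the suffix is -efe, giving *koefe*.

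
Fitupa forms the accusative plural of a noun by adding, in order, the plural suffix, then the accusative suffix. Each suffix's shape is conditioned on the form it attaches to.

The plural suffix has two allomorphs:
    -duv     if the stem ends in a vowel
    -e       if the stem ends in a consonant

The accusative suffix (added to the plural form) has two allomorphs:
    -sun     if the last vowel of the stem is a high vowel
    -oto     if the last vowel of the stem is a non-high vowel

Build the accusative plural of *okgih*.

okgiheoto

The final sound of *okgih* is /h/, which is a consonant, so the plural suffix is -e, giving *okgihe*.
The plural form *okgihe*: last vowel = /e/, a non-high vowel → -oto → *okgiheoto*.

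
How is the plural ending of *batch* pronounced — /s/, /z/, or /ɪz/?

/ɪz/

The stem *batch* ends in a sibilant (/s, z, ʃ, ʒ, tʃ, dʒ/).
The plural suffix surfaces as /ɪz/ after sibilants, /s/ after other voiceless consonants, and /z/ after other voiced sounds.
So the plural -s on *batch* is pronounced /ɪz/.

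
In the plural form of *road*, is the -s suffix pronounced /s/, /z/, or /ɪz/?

/z/

The stem *road* ends in a voiced non-sibilant sound.
The plural suffix surfaces as /ɪz/ after sibilants, /s/ after other voiceless consonants, and /z/ after other voiced sounds.
So the plural -s on *road* is pronounced /z/.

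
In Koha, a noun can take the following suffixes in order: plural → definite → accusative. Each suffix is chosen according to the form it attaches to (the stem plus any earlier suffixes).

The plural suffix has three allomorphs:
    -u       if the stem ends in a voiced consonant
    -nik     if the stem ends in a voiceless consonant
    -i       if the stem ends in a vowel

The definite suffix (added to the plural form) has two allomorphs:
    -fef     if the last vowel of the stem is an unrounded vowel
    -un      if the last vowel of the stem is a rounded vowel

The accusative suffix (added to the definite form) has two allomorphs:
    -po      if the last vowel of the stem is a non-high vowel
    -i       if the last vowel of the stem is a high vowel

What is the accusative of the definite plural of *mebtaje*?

mebtajeifefpo

*mebtaje*: final sound = /e/, a vowel → -i → *mebtajei*.
The last vowel of the plural form *mebtajei* is /i/, which is an unrounded vowel, so the definite suffix is -fef, giving *mebtajeifef*.
The definite form *mebtajeifef* — last vowel /e/ (a non-high vowel) → -po → *mebtajeifefpo*.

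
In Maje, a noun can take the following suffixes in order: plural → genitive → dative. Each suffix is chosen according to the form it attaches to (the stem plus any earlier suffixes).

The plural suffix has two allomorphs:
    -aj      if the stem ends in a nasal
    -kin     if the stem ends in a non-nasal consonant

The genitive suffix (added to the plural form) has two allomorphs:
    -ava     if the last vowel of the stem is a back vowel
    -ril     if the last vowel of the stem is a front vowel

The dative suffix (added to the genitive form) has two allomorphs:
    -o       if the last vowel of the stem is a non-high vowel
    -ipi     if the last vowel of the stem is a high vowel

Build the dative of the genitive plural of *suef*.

suefkinrilipi

*suef* — final consonant /f/ (non-nasal) → -kin → *suefkin*.
The last vowel of the plural form *suefkin* is /i/, which is a front vowel, so the genitive suffix is -ril, giving *suefkinril*.
The genitive form *suefkinril*: last vowel = /i/, a high vowel → -ipi → *suefkinrilipi*.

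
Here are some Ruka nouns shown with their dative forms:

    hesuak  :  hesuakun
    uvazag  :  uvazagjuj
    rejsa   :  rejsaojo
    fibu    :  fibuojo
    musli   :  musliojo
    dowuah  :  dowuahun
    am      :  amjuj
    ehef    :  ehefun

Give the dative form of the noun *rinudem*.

rinudemjuj

The alternation tracks the final sound of the stem — -un when the stem ends in a voiceless consonant (*hesuak*, *dowuah*, *ehef*); -juj when the stem ends in a voiced consonant (*uvazag*, *am*); -ojo when the stem ends in a vowel (*rejsa*, *fibu*, *musli*).
*rinudem*: final sound = /m/, a voiced consonant → -juj → *rinudemjuj*.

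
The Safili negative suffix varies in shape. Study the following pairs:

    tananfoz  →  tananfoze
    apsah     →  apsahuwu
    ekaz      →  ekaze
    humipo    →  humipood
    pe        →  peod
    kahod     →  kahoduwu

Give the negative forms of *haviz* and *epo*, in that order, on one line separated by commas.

havize, epood

The pattern is sibilance of the final sound: -e when the stem ends in a sibilant (*tananfoz*, *ekaz*); -uwu when the stem ends in a non-sibilant consonant (*apsah*, *kahod*); -od when the stem ends in a vowel (*humipo*, *pe*).
The final sound of *haviz* is /z/, which is a sibilant, so the suffix is -e, giving *havize*.
*epo*: final sound = /o/, a vowel → -od → *epood*.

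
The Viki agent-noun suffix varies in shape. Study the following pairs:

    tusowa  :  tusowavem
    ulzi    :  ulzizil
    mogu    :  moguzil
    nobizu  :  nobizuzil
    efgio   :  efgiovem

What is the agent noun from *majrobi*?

majrobizil

The suffix is conditioned by the last vowel: -zil when the last vowel of the stem is a high vowel (*ulzi*, *mogu*, *nobizu*); -vem when the last vowel of the stem is a non-high vowel (*tusowa*, *efgio*).
*majrobi*: last vowel = /i/, a high vowel → -zil → *majrobizil*.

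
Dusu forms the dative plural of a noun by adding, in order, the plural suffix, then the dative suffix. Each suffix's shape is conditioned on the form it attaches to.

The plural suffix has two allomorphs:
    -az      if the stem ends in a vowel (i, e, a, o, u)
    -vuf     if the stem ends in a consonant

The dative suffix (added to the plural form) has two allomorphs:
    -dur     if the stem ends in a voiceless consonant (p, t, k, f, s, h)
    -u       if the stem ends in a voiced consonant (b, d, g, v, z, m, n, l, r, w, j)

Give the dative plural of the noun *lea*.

*lea* — final sound /a/ (a vowel) → -az → *leaaz*.
Since the final consonant of the plural form *leaaz* is /z/ (voiced), it takes -u, giving *leaazu*.

leaazu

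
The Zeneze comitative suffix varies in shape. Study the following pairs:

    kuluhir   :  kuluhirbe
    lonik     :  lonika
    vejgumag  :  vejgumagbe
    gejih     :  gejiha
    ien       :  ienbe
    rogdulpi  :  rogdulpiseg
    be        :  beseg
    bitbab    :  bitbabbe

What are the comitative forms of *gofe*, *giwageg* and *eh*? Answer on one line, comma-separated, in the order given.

The pattern is voicing of the final sound: -a when the stem ends in a voiceless consonant (*lonik*, *gejih*); -be when the stem ends in a voiced consonant (*kuluhir*, *vejgumag*, *ien*, *bitbab*); -seg when the stem ends in a vowel (*rogdulpi*, *be*).
*gofe* — final sound /e/ (a vowel) → -seg → *gofeseg*.
Since the final sound of *giwageg* is /g/ (a voiced consonant), it takes -be, giving *giwagegbe*.
Since the final sound of *eh* is /h/ (a voiceless consonant), it takes -a, giving *eha*.

gofeseg, giwagegbe, eha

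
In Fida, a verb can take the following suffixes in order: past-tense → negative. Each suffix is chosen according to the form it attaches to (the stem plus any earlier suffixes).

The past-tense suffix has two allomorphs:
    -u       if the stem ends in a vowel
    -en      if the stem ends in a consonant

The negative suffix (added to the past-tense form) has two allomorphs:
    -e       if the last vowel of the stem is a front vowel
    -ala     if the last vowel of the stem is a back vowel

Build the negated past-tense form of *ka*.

Since the final sound of *ka* is /a/ (a vowel), it takes -u, giving *kau*.
The past-tense form *kau*: last vowel = /u/, a back vowel → -ala → *kauala*.

kauala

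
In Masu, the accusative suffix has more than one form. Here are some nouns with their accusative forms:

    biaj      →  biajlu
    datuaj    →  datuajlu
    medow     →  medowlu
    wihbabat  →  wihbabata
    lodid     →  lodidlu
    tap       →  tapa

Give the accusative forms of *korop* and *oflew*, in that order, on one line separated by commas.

koropa, oflewlu

Looking at the final consonant of each stem: -a when the stem ends in a voiceless consonant (*wihbabat*, *tap*); -lu when the stem ends in a voiced consonant (*biaj*, *datuaj*, *medow*, *lodid*).
Since the final consonant of *korop* is /p/ (voiceless), it takes -a, giving *koropa*.
*oflew* — final consonant /w/ (voiced) → -lu → *oflewlu*.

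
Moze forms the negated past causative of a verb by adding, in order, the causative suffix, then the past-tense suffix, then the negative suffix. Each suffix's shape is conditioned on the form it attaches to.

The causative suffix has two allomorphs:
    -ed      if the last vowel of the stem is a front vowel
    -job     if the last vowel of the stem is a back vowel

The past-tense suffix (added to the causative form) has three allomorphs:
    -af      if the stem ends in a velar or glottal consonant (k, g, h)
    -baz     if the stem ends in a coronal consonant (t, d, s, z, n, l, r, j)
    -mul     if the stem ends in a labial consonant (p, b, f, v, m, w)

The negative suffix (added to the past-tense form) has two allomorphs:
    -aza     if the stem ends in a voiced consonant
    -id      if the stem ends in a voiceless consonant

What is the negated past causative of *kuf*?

Since the last vowel of *kuf* is /u/ (a back vowel), it takes -job, giving *kufjob*.
Since the final consonant of the causative form *kufjob* is /b/ (labial), it takes -mul, giving *kufjobmul*.
Since the final consonant of the past-tense form *kufjobmul* is /l/ (voiced), it takes -aza, giving *kufjobmulaza*.

kufjobmulaza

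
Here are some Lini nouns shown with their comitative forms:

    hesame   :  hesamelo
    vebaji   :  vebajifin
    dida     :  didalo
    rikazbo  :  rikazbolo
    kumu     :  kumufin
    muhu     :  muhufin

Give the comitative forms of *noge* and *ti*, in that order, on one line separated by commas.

Looking at the last vowel of each stem: -fin when the last vowel of the stem is a high vowel (*vebaji*, *kumu*, *muhu*); -lo when the last vowel of the stem is a non-high vowel (*hesame*, *dida*, *rikazbo*).
*noge*: last vowel = /e/, a non-high vowel → -lo → *nogelo*.
*ti* — last vowel /i/ (a high vowel) → -fin → *tifin*.

nogelo, tifin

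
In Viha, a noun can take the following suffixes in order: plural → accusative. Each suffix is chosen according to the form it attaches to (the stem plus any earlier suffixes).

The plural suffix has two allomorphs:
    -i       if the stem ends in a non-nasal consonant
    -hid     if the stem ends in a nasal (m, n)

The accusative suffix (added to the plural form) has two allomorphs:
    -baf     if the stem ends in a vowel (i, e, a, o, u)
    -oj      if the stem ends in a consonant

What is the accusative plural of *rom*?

Since the final consonant of *rom* is /m/ (a nasal), it takes -hid, giving *romhid*.
The final sound of the plural form *romhid* is /d/, which is a consonant, so the accusative suffix is -oj, giving *romhidoj*.

romhidoj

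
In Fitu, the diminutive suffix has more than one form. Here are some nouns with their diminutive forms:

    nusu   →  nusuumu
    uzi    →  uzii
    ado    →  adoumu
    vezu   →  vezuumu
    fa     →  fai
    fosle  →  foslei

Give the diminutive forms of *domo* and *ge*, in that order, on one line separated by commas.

The alternation tracks the last vowel of the stem — -umu when the last vowel of the stem is a rounded vowel (*nusu*, *ado*, *vezu*); -i when the last vowel of the stem is an unrounded vowel (*uzi*, *fa*, *fosle*).
Since the last vowel of *domo* is /o/ (a rounded vowel), it takes -umu, giving *domoumu*.
*ge* — last vowel /e/ (an unrounded vowel) → -i → *gei*.

domoumu, gei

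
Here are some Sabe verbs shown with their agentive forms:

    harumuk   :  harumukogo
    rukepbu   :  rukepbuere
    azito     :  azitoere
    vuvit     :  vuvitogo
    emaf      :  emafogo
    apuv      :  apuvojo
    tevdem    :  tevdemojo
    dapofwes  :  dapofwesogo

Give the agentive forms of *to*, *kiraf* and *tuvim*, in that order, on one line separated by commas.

toere, kirafogo, tuvimojo

Looking at the final sound of each stem: -ogo when the stem ends in a voiceless consonant (*harumuk*, *vuvit*, *emaf*, *dapofwes*); -ojo when the stem ends in a voiced consonant (*apuv*, *tevdem*); -ere when the stem ends in a vowel (*rukepbu*, *azito*).
*to* — final sound /o/ (a vowel) → -ere → *toere*.
Since the final sound of *kiraf* is /f/ (a voiceless consonant), it takes -ogo, giving *kirafogo*.
The final sound of *tuvim* is /m/, which is a voiced consonant, so the suffix is -ojo, giving *tuvimojo*.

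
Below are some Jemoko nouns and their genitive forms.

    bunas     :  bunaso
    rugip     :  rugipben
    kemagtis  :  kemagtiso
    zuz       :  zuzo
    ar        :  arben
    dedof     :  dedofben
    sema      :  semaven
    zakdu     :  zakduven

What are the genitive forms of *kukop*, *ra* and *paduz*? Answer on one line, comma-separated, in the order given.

kukopben, raven, paduzo

The pattern is sibilance of the final sound: -o when the stem ends in a sibilant (*bunas*, *kemagtis*, *zuz*); -ben when the stem ends in a non-sibilant consonant (*rugip*, *ar*, *dedof*); -ven when the stem ends in a vowel (*sema*, *zakdu*).
*kukop* — final sound /p/ (a non-sibilant consonant) → -ben → *kukopben*.
*ra*: final sound = /a/, a vowel → -ven → *raven*.
*paduz*: final sound = /z/, a sibilant → -o → *paduzo*.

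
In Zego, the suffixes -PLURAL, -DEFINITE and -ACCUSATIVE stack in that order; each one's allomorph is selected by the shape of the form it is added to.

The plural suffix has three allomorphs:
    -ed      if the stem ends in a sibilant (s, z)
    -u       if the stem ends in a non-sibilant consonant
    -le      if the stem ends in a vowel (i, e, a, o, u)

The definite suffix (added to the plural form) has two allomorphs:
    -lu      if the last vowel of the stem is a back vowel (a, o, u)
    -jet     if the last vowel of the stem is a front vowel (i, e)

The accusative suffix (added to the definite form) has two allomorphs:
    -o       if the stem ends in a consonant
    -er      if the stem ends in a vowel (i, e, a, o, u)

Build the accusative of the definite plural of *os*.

Since the final sound of *os* is /s/ (a sibilant), it takes -ed, giving *osed*.
The last vowel of the plural form *osed* is /e/, which is a front vowel, so the definite suffix is -jet, giving *osedjet*.
The definite form *osedjet*: final sound = /t/, a consonant → -o → *osedjeto*.

osedjeto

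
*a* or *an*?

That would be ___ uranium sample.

The indefinite article is chosen by the initial *sound* of the following word, not its spelling.
*uranium* begins with the sound /jʊ/ (u pronounced /jʊ/) — a consonant sound.
So the article is *a*: That would be a uranium sample.

a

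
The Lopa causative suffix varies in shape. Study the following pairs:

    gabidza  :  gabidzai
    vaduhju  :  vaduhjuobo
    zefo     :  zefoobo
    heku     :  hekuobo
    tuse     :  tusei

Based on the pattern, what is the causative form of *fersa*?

The alternation tracks the last vowel of the stem — -obo when the last vowel of the stem is a rounded vowel (*vaduhju*, *zefo*, *heku*); -i when the last vowel of the stem is an unrounded vowel (*gabidza*, *tuse*).
*fersa*: last vowel = /a/, an unrounded vowel → -i → *fersai*.

fersai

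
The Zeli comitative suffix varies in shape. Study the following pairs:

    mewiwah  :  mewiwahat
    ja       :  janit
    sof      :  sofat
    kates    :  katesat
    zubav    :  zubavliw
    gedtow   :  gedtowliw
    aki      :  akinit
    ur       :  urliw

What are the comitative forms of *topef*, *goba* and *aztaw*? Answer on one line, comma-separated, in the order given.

topefat, gobanit, aztawliw

The alternation tracks the final sound of the stem — -at when the stem ends in a voiceless consonant (*mewiwah*, *sof*, *kates*); -liw when the stem ends in a voiced consonant (*zubav*, *gedtow*, *ur*); -nit when the stem ends in a vowel (*ja*, *aki*).
Since the final sound of *topef* is /f/ (a voiceless consonant), it takes -at, giving *topefat*.
*goba*: final sound = /a/, a vowel → -nit → *gobanit*.
Since the final sound of *aztaw* is /w/ (a voiced consonant), it takes -liw, giving *aztawliw*.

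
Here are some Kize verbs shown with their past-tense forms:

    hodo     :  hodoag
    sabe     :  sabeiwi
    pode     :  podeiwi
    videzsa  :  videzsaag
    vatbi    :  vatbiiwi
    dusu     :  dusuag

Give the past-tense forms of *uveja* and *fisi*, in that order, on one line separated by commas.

uvejaag, fisiiwi

The alternation tracks the last vowel of the stem — -iwi when the last vowel of the stem is a front vowel (*sabe*, *pode*, *vatbi*); -ag when the last vowel of the stem is a back vowel (*hodo*, *videzsa*, *dusu*).
*uveja*: last vowel = /a/, a back vowel → -ag → *uvejaag*.
*fisi* — last vowel /i/ (a front vowel) → -iwi → *fisiiwi*.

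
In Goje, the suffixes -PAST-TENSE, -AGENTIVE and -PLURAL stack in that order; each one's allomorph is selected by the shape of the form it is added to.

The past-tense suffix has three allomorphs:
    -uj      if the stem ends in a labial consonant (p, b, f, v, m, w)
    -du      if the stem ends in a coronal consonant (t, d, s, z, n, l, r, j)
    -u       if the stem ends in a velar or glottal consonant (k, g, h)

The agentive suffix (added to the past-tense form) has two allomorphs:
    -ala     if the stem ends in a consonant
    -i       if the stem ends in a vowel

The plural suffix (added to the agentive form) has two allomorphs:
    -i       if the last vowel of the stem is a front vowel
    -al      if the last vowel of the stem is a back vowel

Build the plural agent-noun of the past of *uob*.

*uob*: final consonant = /b/, labial → -uj → *uobuj*.
The past-tense form *uobuj*: final sound = /j/, a consonant → -ala → *uobujala*.
The last vowel of the agentive form *uobujala* is /a/, which is a back vowel, so the plural suffix is -al, giving *uobujalaal*.

uobujalaal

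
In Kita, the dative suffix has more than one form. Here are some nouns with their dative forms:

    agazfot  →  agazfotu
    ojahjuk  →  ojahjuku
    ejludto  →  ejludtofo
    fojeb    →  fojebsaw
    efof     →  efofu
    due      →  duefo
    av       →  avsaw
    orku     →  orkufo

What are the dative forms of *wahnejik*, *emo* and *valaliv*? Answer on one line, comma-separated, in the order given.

Looking at the final sound of each stem: -u when the stem ends in a voiceless consonant (*agazfot*, *ojahjuk*, *efof*); -saw when the stem ends in a voiced consonant (*fojeb*, *av*); -fo when the stem ends in a vowel (*ejludto*, *due*, *orku*).
Since the final sound of *wahnejik* is /k/ (a voiceless consonant), it takes -u, giving *wahnejiku*.
*emo* — final sound /o/ (a vowel) → -fo → *emofo*.
The final sound of *valaliv* is /v/, which is a voiced consonant, so the suffix is -saw, giving *valalivsaw*.

wahnejiku, emofo, valalivsaw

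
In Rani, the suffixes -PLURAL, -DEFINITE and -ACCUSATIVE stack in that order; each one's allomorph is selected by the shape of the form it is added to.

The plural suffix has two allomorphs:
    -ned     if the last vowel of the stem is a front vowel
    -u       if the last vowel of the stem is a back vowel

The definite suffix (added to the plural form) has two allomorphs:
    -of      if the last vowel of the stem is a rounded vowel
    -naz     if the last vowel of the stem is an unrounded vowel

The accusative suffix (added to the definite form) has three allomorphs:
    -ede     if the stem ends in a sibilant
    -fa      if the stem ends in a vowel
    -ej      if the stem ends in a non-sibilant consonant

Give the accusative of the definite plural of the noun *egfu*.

*egfu* — last vowel /u/ (a back vowel) → -u → *egfuu*.
The plural form *egfuu* — last vowel /u/ (a rounded vowel) → -of → *egfuuof*.
The final sound of the definite form *egfuuof* is /f/, which is a non-sibilant consonant, so the accusative suffix is -ej, giving *egfuuofej*.

egfuuofej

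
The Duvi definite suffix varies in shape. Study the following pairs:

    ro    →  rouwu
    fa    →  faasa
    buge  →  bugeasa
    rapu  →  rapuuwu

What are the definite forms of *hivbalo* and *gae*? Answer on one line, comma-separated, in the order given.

hivbalouwu, gaeasa

Looking at the last vowel of each stem: -uwu when the last vowel of the stem is a rounded vowel (*ro*, *rapu*); -asa when the last vowel of the stem is an unrounded vowel (*fa*, *buge*).
*hivbalo* — last vowel /o/ (a rounded vowel) → -uwu → *hivbalouwu*.
Since the last vowel of *gae* is /e/ (an unrounded vowel), it takes -asa, giving *gaeasa*.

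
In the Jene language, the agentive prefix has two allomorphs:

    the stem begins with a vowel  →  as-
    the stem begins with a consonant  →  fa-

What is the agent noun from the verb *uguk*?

asuguk

The first sound of *uguk* is /u/, which is a vowel, so the prefix is as-, giving *asuguk*.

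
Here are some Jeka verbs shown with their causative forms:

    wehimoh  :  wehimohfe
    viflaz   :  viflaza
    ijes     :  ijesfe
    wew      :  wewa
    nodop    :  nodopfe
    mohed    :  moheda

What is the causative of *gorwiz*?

The suffix is conditioned by the final consonant: -fe when the stem ends in a voiceless consonant (*wehimoh*, *ijes*, *nodop*); -a when the stem ends in a voiced consonant (*viflaz*, *wew*, *mohed*).
*gorwiz*: final consonant = /z/, voiced → -a → *gorwiza*.

gorwiza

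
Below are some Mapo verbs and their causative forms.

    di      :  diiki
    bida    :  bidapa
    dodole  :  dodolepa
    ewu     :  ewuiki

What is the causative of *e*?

The pattern is height harmony: -iki when the last vowel of the stem is a high vowel (*di*, *ewu*); -pa when the last vowel of the stem is a non-high vowel (*bida*, *dodole*).
Since the last vowel of *e* is /e/ (a non-high vowel), it takes -pa, giving *epa*.

epa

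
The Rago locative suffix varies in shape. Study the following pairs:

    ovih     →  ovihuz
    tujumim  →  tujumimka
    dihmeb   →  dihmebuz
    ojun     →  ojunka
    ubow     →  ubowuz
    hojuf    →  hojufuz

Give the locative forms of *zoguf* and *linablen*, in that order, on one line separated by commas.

The pattern is nasality of the final consonant: -ka when the stem ends in a nasal (*tujumim*, *ojun*); -uz when the stem ends in a non-nasal consonant (*ovih*, *dihmeb*, *ubow*, *hojuf*).
Since the final consonant of *zoguf* is /f/ (non-nasal), it takes -uz, giving *zogufuz*.
*linablen* — final consonant /n/ (a nasal) → -ka → *linablenka*.

zogufuz, linablenka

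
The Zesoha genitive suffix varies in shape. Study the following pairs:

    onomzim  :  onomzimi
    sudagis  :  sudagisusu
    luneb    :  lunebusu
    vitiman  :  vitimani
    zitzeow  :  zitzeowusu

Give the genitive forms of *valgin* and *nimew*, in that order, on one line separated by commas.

Looking at the final consonant of each stem: -i when the stem ends in a nasal (*onomzim*, *vitiman*); -usu when the stem ends in a non-nasal consonant (*sudagis*, *luneb*, *zitzeow*).
Since the final consonant of *valgin* is /n/ (a nasal), it takes -i, giving *valgini*.
*nimew*: final consonant = /w/, non-nasal → -usu → *nimewusu*.

valgini, nimewusu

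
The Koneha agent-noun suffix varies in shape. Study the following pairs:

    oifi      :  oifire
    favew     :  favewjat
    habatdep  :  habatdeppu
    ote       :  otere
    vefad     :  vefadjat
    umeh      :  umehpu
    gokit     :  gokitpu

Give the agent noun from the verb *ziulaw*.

The pattern is voicing of the final sound: -pu when the stem ends in a voiceless consonant (*habatdep*, *umeh*, *gokit*); -jat when the stem ends in a voiced consonant (*favew*, *vefad*); -re when the stem ends in a vowel (*oifi*, *ote*).
*ziulaw* — final sound /w/ (a voiced consonant) → -jat → *ziulawjat*.

ziulawjat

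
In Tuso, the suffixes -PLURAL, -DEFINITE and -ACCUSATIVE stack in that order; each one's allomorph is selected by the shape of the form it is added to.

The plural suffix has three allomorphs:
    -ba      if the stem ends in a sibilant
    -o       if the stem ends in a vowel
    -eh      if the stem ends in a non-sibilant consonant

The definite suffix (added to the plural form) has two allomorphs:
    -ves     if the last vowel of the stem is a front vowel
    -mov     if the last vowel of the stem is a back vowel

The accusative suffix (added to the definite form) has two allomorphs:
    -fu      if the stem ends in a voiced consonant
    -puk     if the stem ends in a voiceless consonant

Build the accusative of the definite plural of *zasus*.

zasusbamovfu

*zasus* — final sound /s/ (a sibilant) → -ba → *zasusba*.
Since the last vowel of the plural form *zasusba* is /a/ (a back vowel), it takes -mov, giving *zasusbamov*.
The final consonant of the definite form *zasusbamov* is /v/, which is voiced, so the accusative suffix is -fu, giving *zasusbamovfu*.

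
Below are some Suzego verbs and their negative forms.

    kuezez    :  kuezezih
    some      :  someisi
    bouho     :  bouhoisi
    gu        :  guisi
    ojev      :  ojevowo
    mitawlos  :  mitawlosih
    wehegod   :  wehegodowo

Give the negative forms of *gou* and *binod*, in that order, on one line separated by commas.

The alternation tracks the final sound of the stem — -ih when the stem ends in a sibilant (*kuezez*, *mitawlos*); -owo when the stem ends in a non-sibilant consonant (*ojev*, *wehegod*); -isi when the stem ends in a vowel (*some*, *bouho*, *gu*).
Since the final sound of *gou* is /u/ (a vowel), it takes -isi, giving *gouisi*.
The final sound of *binod* is /d/, which is a non-sibilant consonant, so the suffix is -owo, giving *binodowo*.

gouisi, binodowo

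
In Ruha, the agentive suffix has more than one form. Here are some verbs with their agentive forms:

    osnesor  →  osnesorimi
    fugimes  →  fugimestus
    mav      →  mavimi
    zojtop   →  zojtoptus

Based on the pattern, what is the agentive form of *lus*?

lustus

The pattern is voicing of the final consonant: -tus when the stem ends in a voiceless consonant (*fugimes*, *zojtop*); -imi when the stem ends in a voiced consonant (*osnesor*, *mav*).
*lus*: final consonant = /s/, voiceless → -tus → *lustus*.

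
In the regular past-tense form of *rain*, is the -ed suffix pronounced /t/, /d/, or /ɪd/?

The stem *rain* ends in a voiced sound other than /d/.
The -ed suffix is realized as /ɪd/ after /t, d/; as /t/ after other voiceless consonants; and as /d/ after other voiced sounds.
So -ed on *rain* is pronounced /d/.

/d/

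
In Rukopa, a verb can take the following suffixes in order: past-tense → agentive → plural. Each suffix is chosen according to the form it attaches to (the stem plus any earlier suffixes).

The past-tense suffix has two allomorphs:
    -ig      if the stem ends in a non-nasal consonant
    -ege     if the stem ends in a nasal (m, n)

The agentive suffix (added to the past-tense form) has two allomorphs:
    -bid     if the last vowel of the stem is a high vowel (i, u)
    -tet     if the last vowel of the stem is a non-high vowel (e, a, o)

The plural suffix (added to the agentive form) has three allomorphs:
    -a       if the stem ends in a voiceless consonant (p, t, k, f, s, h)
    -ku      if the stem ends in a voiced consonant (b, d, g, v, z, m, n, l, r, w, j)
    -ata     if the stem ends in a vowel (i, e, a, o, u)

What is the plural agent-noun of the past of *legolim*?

Since the final consonant of *legolim* is /m/ (a nasal), it takes -ege, giving *legolimege*.
The last vowel of the past-tense form *legolimege* is /e/, which is a non-high vowel, so the agentive suffix is -tet, giving *legolimegetet*.
The final sound of the agentive form *legolimegetet* is /t/, which is a voiceless consonant, so the plural suffix is -a, giving *legolimegeteta*.

legolimegeteta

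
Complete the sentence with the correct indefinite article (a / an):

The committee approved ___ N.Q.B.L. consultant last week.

The indefinite article is chosen by the initial *sound* of the following word, not its spelling.
The initialism *N.Q.B.L.* is read letter by letter; the first letter, N, is pronounced /ɛn/, which begins with a vowel sound.
So the article is *an*: The committee approved an N.Q.B.L. consultant last week.

an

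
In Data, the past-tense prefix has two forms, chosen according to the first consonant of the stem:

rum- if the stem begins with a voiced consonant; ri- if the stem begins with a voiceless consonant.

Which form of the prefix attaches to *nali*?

rum-

*nali*: first consonant = /n/, voiced → rum-.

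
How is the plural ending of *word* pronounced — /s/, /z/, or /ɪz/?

The stem *word* ends in a voiced non-sibilant sound.
The plural suffix surfaces as /ɪz/ after sibilants, /s/ after other voiceless consonants, and /z/ after other voiced sounds.
So the plural -s on *word* is pronounced /z/.

/z/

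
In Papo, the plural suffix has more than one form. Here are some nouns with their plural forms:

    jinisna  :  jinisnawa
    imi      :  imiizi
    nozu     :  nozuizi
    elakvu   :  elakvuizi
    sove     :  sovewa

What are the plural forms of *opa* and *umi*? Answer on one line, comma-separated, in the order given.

Looking at the last vowel of each stem: -izi when the last vowel of the stem is a high vowel (*imi*, *nozu*, *elakvu*); -wa when the last vowel of the stem is a non-high vowel (*jinisna*, *sove*).
*opa* — last vowel /a/ (a non-high vowel) → -wa → *opawa*.
Since the last vowel of *umi* is /i/ (a high vowel), it takes -izi, giving *umiizi*.

opawa, umiizi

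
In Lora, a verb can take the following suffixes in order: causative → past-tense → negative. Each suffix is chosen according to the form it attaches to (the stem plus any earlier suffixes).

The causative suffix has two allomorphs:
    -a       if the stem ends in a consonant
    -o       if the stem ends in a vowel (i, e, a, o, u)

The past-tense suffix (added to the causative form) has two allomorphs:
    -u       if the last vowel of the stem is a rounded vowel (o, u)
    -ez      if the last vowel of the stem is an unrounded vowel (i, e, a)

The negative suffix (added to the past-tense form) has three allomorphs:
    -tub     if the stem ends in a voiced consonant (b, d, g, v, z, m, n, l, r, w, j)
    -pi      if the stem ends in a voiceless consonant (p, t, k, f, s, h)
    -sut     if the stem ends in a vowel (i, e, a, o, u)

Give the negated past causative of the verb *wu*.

wuousut

Since the final sound of *wu* is /u/ (a vowel), it takes -o, giving *wuo*.
The causative form *wuo*: last vowel = /o/, a rounded vowel → -u → *wuou*.
The final sound of the past-tense form *wuou* is /u/, which is a vowel, so the negative suffix is -sut, giving *wuousut*.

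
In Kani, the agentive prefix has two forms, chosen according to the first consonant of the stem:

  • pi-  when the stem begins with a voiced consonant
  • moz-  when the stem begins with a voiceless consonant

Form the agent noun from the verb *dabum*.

pidabum

*dabum*: first consonant = /d/, voiced → pi- → *pidabum*.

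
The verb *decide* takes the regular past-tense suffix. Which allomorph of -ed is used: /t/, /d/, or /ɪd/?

The stem *decide* ends in /t/ or /d/.
The -ed suffix is realized as /ɪd/ after /t, d/; as /t/ after other voiceless consonants; and as /d/ after other voiced sounds.
So -ed on *decide* is pronounced /ɪd/.

/ɪd/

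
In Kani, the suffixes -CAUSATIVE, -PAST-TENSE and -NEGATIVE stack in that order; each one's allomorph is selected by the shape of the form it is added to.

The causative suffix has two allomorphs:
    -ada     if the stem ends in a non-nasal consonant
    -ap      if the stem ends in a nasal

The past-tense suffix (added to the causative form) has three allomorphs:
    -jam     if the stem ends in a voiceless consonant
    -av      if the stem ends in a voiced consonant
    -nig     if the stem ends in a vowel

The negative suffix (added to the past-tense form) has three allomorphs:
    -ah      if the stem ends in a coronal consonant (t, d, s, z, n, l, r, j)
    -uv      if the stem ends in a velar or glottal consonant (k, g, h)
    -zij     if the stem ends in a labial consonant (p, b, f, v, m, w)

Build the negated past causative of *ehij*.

ehijadaniguv

The final consonant of *ehij* is /j/, which is non-nasal, so the causative suffix is -ada, giving *ehijada*.
The final sound of the causative form *ehijada* is /a/, which is a vowel, so the past-tense suffix is -nig, giving *ehijadanig*.
Since the final consonant of the past-tense form *ehijadanig* is /g/ (velar/glottal), it takes -uv, giving *ehijadaniguv*.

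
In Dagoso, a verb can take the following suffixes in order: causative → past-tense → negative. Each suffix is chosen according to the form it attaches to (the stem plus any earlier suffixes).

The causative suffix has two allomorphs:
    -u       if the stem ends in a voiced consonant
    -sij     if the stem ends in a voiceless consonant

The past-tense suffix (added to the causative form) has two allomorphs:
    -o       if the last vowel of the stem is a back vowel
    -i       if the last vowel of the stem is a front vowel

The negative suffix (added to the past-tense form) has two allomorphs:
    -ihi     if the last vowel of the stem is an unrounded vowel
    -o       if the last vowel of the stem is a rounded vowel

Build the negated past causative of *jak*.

Since the final consonant of *jak* is /k/ (voiceless), it takes -sij, giving *jaksij*.
The last vowel of the causative form *jaksij* is /i/, which is a front vowel, so the past-tense suffix is -i, giving *jaksiji*.
The last vowel of the past-tense form *jaksiji* is /i/, which is an unrounded vowel, so the negative suffix is -ihi, giving *jaksijiihi*.

jaksijiihi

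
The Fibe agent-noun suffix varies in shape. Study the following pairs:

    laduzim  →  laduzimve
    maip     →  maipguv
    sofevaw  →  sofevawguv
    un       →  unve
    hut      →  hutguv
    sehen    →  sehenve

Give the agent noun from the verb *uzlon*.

Looking at the final consonant of each stem: -ve when the stem ends in a nasal (*laduzim*, *un*, *sehen*); -guv when the stem ends in a non-nasal consonant (*maip*, *sofevaw*, *hut*).
*uzlon*: final consonant = /n/, a nasal → -ve → *uzlonve*.

uzlonve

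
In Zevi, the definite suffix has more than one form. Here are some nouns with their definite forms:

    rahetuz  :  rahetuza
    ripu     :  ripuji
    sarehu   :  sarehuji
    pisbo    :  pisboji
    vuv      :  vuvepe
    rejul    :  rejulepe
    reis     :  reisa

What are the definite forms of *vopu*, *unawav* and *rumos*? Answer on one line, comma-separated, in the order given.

The alternation tracks the final sound of the stem — -a when the stem ends in a sibilant (*rahetuz*, *reis*); -epe when the stem ends in a non-sibilant consonant (*vuv*, *rejul*); -ji when the stem ends in a vowel (*ripu*, *sarehu*, *pisbo*).
Since the final sound of *vopu* is /u/ (a vowel), it takes -ji, giving *vopuji*.
Since the final sound of *unawav* is /v/ (a non-sibilant consonant), it takes -epe, giving *unawavepe*.
*rumos* — final sound /s/ (a sibilant) → -a → *rumosa*.

vopuji, unawavepe, rumosa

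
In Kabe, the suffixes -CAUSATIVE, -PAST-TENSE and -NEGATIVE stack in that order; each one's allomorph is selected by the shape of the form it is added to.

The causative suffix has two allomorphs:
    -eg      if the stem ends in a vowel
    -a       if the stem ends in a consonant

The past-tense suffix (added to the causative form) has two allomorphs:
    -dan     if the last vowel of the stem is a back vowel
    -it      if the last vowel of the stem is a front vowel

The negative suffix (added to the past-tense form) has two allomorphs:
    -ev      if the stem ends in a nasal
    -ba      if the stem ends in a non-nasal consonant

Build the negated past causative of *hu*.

huegitba

*hu* — final sound /u/ (a vowel) → -eg → *hueg*.
The causative form *hueg*: last vowel = /e/, a front vowel → -it → *huegit*.
The past-tense form *huegit* — final consonant /t/ (non-nasal) → -ba → *huegitba*.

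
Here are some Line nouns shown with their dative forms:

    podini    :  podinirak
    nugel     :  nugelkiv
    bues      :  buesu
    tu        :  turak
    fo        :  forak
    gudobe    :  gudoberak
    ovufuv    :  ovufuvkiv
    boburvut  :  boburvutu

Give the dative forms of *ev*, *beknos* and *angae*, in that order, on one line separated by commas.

Looking at the final sound of each stem: -u when the stem ends in a voiceless consonant (*bues*, *boburvut*); -kiv when the stem ends in a voiced consonant (*nugel*, *ovufuv*); -rak when the stem ends in a vowel (*podini*, *tu*, *fo*, *gudobe*).
The final sound of *ev* is /v/, which is a voiced consonant, so the suffix is -kiv, giving *evkiv*.
*beknos*: final sound = /s/, a voiceless consonant → -u → *beknosu*.
The final sound of *angae* is /e/, which is a vowel, so the suffix is -rak, giving *angaerak*.

evkiv, beknosu, angaerak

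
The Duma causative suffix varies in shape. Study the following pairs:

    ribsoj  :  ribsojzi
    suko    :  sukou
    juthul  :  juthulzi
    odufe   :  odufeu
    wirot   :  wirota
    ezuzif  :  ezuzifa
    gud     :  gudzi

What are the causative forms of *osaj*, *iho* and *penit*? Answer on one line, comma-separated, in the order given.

osajzi, ihou, penita

The suffix is conditioned by the final sound: -a when the stem ends in a voiceless consonant (*wirot*, *ezuzif*); -zi when the stem ends in a voiced consonant (*ribsoj*, *juthul*, *gud*); -u when the stem ends in a vowel (*suko*, *odufe*).
The final sound of *osaj* is /j/, which is a voiced consonant, so the suffix is -zi, giving *osajzi*.
The final sound of *iho* is /o/, which is a vowel, so the suffix is -u, giving *ihou*.
Since the final sound of *penit* is /t/ (a voiceless consonant), it takes -a, giving *penita*.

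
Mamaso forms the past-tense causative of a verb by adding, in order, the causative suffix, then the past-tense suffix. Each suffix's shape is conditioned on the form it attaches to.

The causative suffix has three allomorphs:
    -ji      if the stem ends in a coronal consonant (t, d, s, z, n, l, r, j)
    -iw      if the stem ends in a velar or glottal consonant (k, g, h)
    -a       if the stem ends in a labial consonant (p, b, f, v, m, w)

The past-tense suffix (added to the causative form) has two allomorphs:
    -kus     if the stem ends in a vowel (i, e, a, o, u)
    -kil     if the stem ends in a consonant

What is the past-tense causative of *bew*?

*bew*: final consonant = /w/, labial → -a → *bewa*.
Since the final sound of the causative form *bewa* is /a/ (a vowel), it takes -kus, giving *bewakus*.

bewakus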